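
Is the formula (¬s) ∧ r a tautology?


Build the truth table over {r, s}:
r | s | φ
---------
F | F | F
T | F | T
F | T | F
T | T | F
Counterexample at row 1: with r=F, s=F, the formula is F.

No, it is not a tautology.


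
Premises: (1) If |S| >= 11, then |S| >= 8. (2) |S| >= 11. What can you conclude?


Modus ponens: from (P → Q) and P, infer Q.
P = '|S| >= 11' is asserted, and P → Q holds, so Q follows.

|S| >= 8.


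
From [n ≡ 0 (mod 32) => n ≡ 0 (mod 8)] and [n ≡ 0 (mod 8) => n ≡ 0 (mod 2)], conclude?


Hypothetical syllogism: from (P → Q) and (Q → R), infer (P → R).
Chain the two implications through the shared middle term 'n ≡ 0 (mod 8)'.

n ≡ 0 (mod 32) => n ≡ 0 (mod 2)


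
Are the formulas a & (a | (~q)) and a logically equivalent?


Compare truth tables:
a | q | φ | ψ
-------------
False | False | False | False
True | False | True | True
False | True | False | False
True | True | True | True
The columns φ and ψ agree on every row.

Yes, they are logically equivalent.


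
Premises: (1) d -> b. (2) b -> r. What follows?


Hypothetical syllogism: from (P → Q) and (Q → R), infer (P → R).
Chain the two implications through the shared middle term 'b'.

d -> r


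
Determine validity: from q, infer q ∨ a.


This matches the form of disjunction introduction: the conclusion follows in every model of the premises.

Valid.


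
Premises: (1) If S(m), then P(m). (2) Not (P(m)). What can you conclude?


Modus tollens: from (P → Q) and ¬Q, infer ¬P.
Q = 'P(m)' is denied; since P → Q, P must also fail.

Not (S(m)).


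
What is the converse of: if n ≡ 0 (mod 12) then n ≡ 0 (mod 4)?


The converse of (P → Q) is (Q → P). It is not in general equivalent to the original.
Here P = 'n ≡ 0 (mod 12)' and Q = 'n ≡ 0 (mod 4)'.

If n ≡ 0 (mod 4), then n ≡ 0 (mod 12).


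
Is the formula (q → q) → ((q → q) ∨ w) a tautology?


Build the truth table over {q, w}:
q | w | φ
---------
F | F | T
T | F | T
F | T | T
T | T | T
Every row evaluates to true.

Yes, it is a tautology.


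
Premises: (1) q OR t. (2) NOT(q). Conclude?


Disjunctive syllogism: from (P ∨ Q) and ¬P, infer Q.
One disjunct, 'q', is ruled out; the other must hold.

t


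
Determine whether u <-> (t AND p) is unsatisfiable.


Truth table over {p, t, u}:
p | t | u | φ
-------------
F | F | F | T
T | F | F | T
F | T | F | T
T | T | F | F
F | F | T | F
T | F | T | F
F | T | T | F
T | T | T | T
Satisfying assignment at row 1: p=F, t=F, u=F gives T.

No, it is not a contradiction.


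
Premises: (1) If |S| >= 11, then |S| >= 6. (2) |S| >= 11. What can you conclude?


Modus ponens: from (P → Q) and P, infer Q.
P = '|S| >= 11' is asserted, and P → Q holds, so Q follows.

|S| >= 6.


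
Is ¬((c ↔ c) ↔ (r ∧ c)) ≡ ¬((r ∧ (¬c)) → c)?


Compare truth tables:
c | r | φ | ψ
-------------
F | F | T | F
T | F | T | F
F | T | T | T
T | T | F | F
They differ at row 1 (c=F, r=F): φ=T but ψ=F.

No, they are not logically equivalent.


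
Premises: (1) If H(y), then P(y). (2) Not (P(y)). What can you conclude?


Modus tollens: from (P → Q) and ¬Q, infer ¬P.
Q = 'P(y)' is denied; since P → Q, P must also fail.

Not (H(y)).


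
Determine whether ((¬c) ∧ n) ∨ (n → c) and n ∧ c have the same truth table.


Compare truth tables:
c | n | φ | ψ
-------------
F | F | T | F
T | F | T | F
F | T | T | F
T | T | T | T
They differ at row 1 (c=F, n=F): φ=T but ψ=F.

No, they are not logically equivalent.


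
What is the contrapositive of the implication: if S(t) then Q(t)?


The contrapositive of (P → Q) is (¬Q → ¬P); it is logically equivalent to the original.
Here P = 'S(t)' and Q = 'Q(t)'.

If not (Q(t)), then not (S(t)).


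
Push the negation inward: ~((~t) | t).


De Morgan: the negation of a disjunction is the conjunction of the negations.
Distribute ~ across |, flipping it to &, and negate each literal.

t & (~t)


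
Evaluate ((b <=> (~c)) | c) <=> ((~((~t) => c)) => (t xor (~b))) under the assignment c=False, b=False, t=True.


Substitute c=False, b=False, t=True:
~c = True
b <=> (~c) = False <=> True = False
(b <=> (~c)) | c = False | False = False
~t = False
(~t) => c = False => False = True
~((~t) => c) = False
~b = True
t xor (~b) = True xor True = False
(~((~t) => c)) => (t xor (~b)) = False => False = True
((b <=> (~c)) | c) <=> ((~((~t) => c)) => (t xor (~b))) = False <=> True = False

False


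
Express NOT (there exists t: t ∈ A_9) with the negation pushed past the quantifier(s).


¬(for all x: φ) = there exists x: ¬φ, and ¬(there exists x: φ) = for all x: ¬φ.
Apply to the existential statement.

for all t: NOT(t ∈ A_9)


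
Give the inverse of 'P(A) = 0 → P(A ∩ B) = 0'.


The inverse of (P → Q) is (¬P → ¬Q). It is equivalent to the converse, not to the original.
Here P = 'P(A) = 0' and Q = 'P(A ∩ B) = 0'.

If not (P(A) = 0), then not (P(A ∩ B) = 0).


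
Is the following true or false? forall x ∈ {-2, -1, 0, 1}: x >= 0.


Evaluate the predicate on each element: -2:False, -1:False, 0:True, 1:True.
Counterexample x = -2 fails the predicate.

False


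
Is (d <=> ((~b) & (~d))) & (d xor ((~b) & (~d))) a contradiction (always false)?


Truth table over {b, d}:
b | d | φ
---------
False | False | False
True | False | False
False | True | False
True | True | False
Every row is false.

Yes, it is a contradiction.


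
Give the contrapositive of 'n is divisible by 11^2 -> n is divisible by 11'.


The contrapositive of (P → Q) is (¬Q → ¬P); it is logically equivalent to the original.
Here P = 'n is divisible by 11^2' and Q = 'n is divisible by 11'.

If not (n is divisible by 11), then not (n is divisible by 11^2).


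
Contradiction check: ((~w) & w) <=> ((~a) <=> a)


Truth table over {a, w}:
a | w | φ
---------
False | False | True
True | False | True
False | True | True
True | True | True
Satisfying assignment at row 1: a=False, w=False gives True.

No, it is not a contradiction.


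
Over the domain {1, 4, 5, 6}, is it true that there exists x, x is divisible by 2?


Evaluate the predicate on each element: 1:F, 4:T, 5:F, 6:T.
Witness x = 4 satisfies the predicate.

T


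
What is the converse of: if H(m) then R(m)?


The converse of (P → Q) is (Q → P). It is not in general equivalent to the original.
Here P = 'H(m)' and Q = 'R(m)'.

If R(m), then H(m).


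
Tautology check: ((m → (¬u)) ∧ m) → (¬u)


Build the truth table over {m, u}:
m | u | φ
---------
F | F | T
T | F | T
F | T | T
T | T | T
Every row evaluates to true.

Yes, it is a tautology.


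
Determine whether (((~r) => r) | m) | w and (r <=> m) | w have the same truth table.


Compare truth tables:
m | r | w | φ | ψ
-----------------
False | False | False | False | True
True | False | False | True | False
False | True | False | True | False
True | True | False | True | True
False | False | True | True | True
True | False | True | True | True
False | True | True | True | True
True | True | True | True | True
They differ at row 1 (m=False, r=False, w=False): φ=False but ψ=True.

No, they are not logically equivalent.


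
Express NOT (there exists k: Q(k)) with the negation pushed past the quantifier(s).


¬(for all x: φ) = there exists x: ¬φ, and ¬(there exists x: φ) = for all x: ¬φ.
Apply to the existential statement.

for all k: NOT(Q(k))


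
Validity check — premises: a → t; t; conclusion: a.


This is affirming the consequent (fallacy). There exist truth assignments where the premises are all true but the conclusion is false.

Invalid.


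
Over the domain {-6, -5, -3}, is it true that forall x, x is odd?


Evaluate the predicate on each element: -6:False, -5:True, -3:True.
Counterexample x = -6 fails the predicate.

False


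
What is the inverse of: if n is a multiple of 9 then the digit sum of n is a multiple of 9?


The inverse of (P → Q) is (¬P → ¬Q). It is equivalent to the converse, not to the original.
Here P = 'n is a multiple of 9' and Q = 'the digit sum of n is a multiple of 9'.

If not (n is a multiple of 9), then not (the digit sum of n is a multiple of 9).


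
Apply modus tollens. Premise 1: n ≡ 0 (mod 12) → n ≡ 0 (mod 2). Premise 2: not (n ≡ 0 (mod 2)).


Modus tollens: from (P → Q) and ¬Q, infer ¬P.
Q = 'n ≡ 0 (mod 2)' is denied; since P → Q, P must also fail.

Not (n ≡ 0 (mod 12)).


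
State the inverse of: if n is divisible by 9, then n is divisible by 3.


The inverse of (P → Q) is (¬P → ¬Q). It is equivalent to the converse, not to the original.
Here P = 'n is divisible by 9' and Q = 'n is divisible by 3'.

If not (n is divisible by 9), then not (n is divisible by 3).


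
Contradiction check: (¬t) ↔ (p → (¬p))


Truth table over {p, t}:
p | t | φ
---------
F | F | T
T | F | F
F | T | F
T | T | T
Satisfying assignment at row 1: p=F, t=F gives T.

No, it is not a contradiction.


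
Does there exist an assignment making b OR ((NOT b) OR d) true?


Search for a satisfying assignment over {b, d}.
Try b=F, d=F: the formula evaluates to T.
A satisfying assignment exists.

Satisfiable.


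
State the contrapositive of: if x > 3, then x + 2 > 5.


The contrapositive of (P → Q) is (¬Q → ¬P); it is logically equivalent to the original.
Here P = 'x > 3' and Q = 'x + 2 > 5'.

If not (x + 2 > 5), then not (x > 3).


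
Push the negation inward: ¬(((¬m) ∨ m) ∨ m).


De Morgan: the negation of a disjunction is the conjunction of the negations.
Distribute ¬ across ∨, flipping it to ∧, and negate each literal.

(m ∧ (¬m)) ∧ (¬m)


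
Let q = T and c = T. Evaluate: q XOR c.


Exclusive or is true when exactly one operand is true.
Substitute: q=T, c=T.
T XOR T evaluates to F.

F


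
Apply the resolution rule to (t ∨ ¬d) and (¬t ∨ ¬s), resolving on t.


The clauses contain complementary literals t and ¬t.
Resolution eliminates this pair and disjoins the remaining literals (merging duplicates).

(¬d ∨ ¬s)


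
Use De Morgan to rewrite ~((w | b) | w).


De Morgan: the negation of a disjunction is the conjunction of the negations.
Distribute ~ across |, flipping it to &, and negate each literal.

((~w) & (~b)) & (~w)


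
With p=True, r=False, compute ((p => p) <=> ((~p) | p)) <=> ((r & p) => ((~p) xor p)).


Substitute p=True, r=False:
p => p = True => True = True
~p = False
(~p) | p = False | True = True
(p => p) <=> ((~p) | p) = True <=> True = True
r & p = False & True = False
~p = False
(~p) xor p = False xor True = True
(r & p) => ((~p) xor p) = False => True = True
((p => p) <=> ((~p) | p)) <=> ((r & p) => ((~p) xor p)) = True <=> True = True

True


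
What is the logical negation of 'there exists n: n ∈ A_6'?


¬(for all x: φ) = there exists x: ¬φ, and ¬(there exists x: φ) = for all x: ¬φ.
Apply to the existential statement.

for all n: NOT(n ∈ A_6)


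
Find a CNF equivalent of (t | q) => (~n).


Step 1: Rewrite as ¬(t ∨ q) ∨ (¬n) = (¬t ∧ ¬q) ∨ (¬n).
Step 2: Distribute ∨ over ∧.

((~t) | (~n)) & ((~q) | (~n))


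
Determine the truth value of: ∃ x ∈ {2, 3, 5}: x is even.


Evaluate the predicate on each element: 2:T, 3:F, 5:F.
Witness x = 2 satisfies the predicate.

T


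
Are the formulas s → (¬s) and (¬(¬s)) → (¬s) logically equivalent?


Compare truth tables:
s | φ | ψ
---------
F | T | T
T | F | F
The columns φ and ψ agree on every row.

Yes, they are logically equivalent.


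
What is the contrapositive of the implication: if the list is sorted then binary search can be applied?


The contrapositive of (P → Q) is (¬Q → ¬P); it is logically equivalent to the original.
Here P = 'the list is sorted' and Q = 'binary search can be applied'.

If not (binary search can be applied), then not (the list is sorted).


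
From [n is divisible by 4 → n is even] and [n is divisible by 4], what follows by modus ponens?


Modus ponens: from (P → Q) and P, infer Q.
P = 'n is divisible by 4' is asserted, and P → Q holds, so Q follows.

n is even.


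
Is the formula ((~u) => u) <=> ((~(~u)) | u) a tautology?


Build the truth table over {u}:
u | φ
-----
False | True
True | True
Every row evaluates to true.

Yes, it is a tautology.


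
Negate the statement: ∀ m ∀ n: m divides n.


Negation flips each quantifier (∀↔∃) and negates the inner predicate.
¬(∀ m ∀ n: φ) = ∃ m ∃ n: ¬φ.

∃ m ∃ n: ¬(m divides n)


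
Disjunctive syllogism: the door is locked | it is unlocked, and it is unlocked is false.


Disjunctive syllogism: from (P ∨ Q) and ¬P, infer Q.
One disjunct, 'it is unlocked', is ruled out; the other must hold.

the door is locked


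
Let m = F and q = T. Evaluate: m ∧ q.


Conjunction is true only when both operands are true.
Substitute: m=F, q=T.
F ∧ T evaluates to F.

F


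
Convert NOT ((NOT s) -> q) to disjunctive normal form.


Step 1: Rewrite implication then negate: ¬(¬(¬s) ∨ q) = (¬s) ∧ ¬q.

(NOT s) AND (NOT q)


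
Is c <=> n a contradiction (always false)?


Truth table over {c, n}:
c | n | φ
---------
False | False | True
True | False | False
False | True | False
True | True | True
Satisfying assignment at row 1: c=False, n=False gives True.

No, it is not a contradiction.


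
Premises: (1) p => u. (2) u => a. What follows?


Hypothetical syllogism: from (P → Q) and (Q → R), infer (P → R).
Chain the two implications through the shared middle term 'u'.

p => a


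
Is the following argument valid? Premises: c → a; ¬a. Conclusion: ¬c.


This matches the form of modus tollens: the conclusion follows in every model of the premises.

Valid.


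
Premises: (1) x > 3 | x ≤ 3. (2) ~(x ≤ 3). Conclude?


Disjunctive syllogism: from (P ∨ Q) and ¬P, infer Q.
One disjunct, 'x ≤ 3', is ruled out; the other must hold.

x > 3


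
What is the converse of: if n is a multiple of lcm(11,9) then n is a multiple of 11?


The converse of (P → Q) is (Q → P). It is not in general equivalent to the original.
Here P = 'n is a multiple of lcm(11,9)' and Q = 'n is a multiple of 11'.

If n is a multiple of 11, then n is a multiple of lcm(11,9).


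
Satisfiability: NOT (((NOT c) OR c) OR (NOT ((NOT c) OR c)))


Check all 2 assignments over {c}:
c | φ
-----
F | F
T | F
No assignment makes the formula true.

Unsatisfiable.


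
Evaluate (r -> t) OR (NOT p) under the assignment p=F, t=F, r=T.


Substitute p=F, t=F, r=T:
r -> t = T -> F = F
NOT p = T
(r -> t) OR (NOT p) = F OR T = T

T


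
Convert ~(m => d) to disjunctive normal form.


Step 1: Rewrite implication then negate: ¬(¬m ∨ d) = m ∧ ¬d.

m & (~d)


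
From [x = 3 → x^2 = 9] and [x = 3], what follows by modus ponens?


Modus ponens: from (P → Q) and P, infer Q.
P = 'x = 3' is asserted, and P → Q holds, so Q follows.

x^2 = 9.


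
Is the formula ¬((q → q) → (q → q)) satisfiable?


Check all 2 assignments over {q}:
q | φ
-----
F | F
T | F
No assignment makes the formula true.

Unsatisfiable.


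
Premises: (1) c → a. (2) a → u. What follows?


Hypothetical syllogism: from (P → Q) and (Q → R), infer (P → R).
Chain the two implications through the shared middle term 'a'.

c → u


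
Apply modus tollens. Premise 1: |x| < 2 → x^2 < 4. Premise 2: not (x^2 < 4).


Modus tollens: from (P → Q) and ¬Q, infer ¬P.
Q = 'x^2 < 4' is denied; since P → Q, P must also fail.

Not (|x| < 2).


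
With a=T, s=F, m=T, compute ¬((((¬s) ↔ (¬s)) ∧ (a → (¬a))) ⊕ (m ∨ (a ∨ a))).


Substitute a=T, s=F, m=T:
¬s = T
¬s = T
(¬s) ↔ (¬s) = T ↔ T = T
¬a = F
a → (¬a) = T → F = F
((¬s) ↔ (¬s)) ∧ (a → (¬a)) = T ∧ F = F
a ∨ a = T ∨ T = T
m ∨ (a ∨ a) = T ∨ T = T
(((¬s) ↔ (¬s)) ∧ (a → (¬a))) ⊕ (m ∨ (a ∨ a)) = F ⊕ T = T
¬((((¬s) ↔ (¬s)) ∧ (a → (¬a))) ⊕ (m ∨ (a ∨ a))) = F

F


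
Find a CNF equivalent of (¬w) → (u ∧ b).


Step 1: Rewrite (¬w) → (u ∧ b) as ¬(¬w) ∨ (u ∧ b).
Step 2: Distribute ∨ over ∧.
Step 3: Eliminate any double negations (¬¬X = X).

(w ∨ u) ∧ (w ∨ b)


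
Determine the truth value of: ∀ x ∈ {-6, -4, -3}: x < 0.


Evaluate the predicate on each element: -6:T, -4:T, -3:T.
Every element satisfies the predicate.

T


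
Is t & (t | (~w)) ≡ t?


Compare truth tables:
t | w | φ | ψ
-------------
False | False | False | False
True | False | True | True
False | True | False | False
True | True | True | True
The columns φ and ψ agree on every row.

Yes, they are logically equivalent.


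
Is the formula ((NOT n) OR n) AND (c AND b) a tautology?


Build the truth table over {b, c, n}:
b | c | n | φ
-------------
F | F | F | F
T | F | F | F
F | T | F | F
T | T | F | T
F | F | T | F
T | F | T | F
F | T | T | F
T | T | T | T
Counterexample at row 1: with b=F, c=F, n=F, the formula is F.

No, it is not a tautology.


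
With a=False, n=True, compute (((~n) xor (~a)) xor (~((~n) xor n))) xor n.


Substitute a=False, n=True:
~n = False
~a = True
(~n) xor (~a) = False xor True = True
~n = False
(~n) xor n = False xor True = True
~((~n) xor n) = False
((~n) xor (~a)) xor (~((~n) xor n)) = True xor False = True
(((~n) xor (~a)) xor (~((~n) xor n))) xor n = True xor True = False

False


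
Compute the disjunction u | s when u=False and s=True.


Disjunction is false only when both operands are false.
Substitute: u=False, s=True.
False | True evaluates to True.

True


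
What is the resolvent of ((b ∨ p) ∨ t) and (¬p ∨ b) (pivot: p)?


The clauses contain complementary literals p and ¬p.
Resolution eliminates this pair and disjoins the remaining literals (merging duplicates).

(b ∨ t)


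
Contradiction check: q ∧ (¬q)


Truth table over {q}:
q | φ
-----
F | F
T | F
Every row is false.

Yes, it is a contradiction.


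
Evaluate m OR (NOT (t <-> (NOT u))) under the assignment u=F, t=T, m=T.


Substitute u=F, t=T, m=T:
NOT u = T
t <-> (NOT u) = T <-> T = T
NOT (t <-> (NOT u)) = F
m OR (NOT (t <-> (NOT u))) = T OR F = T

T


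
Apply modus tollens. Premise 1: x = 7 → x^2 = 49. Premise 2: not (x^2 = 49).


Modus tollens: from (P → Q) and ¬Q, infer ¬P.
Q = 'x^2 = 49' is denied; since P → Q, P must also fail.

Not (x = 7).


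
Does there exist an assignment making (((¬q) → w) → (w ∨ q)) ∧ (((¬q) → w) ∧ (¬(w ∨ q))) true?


Check all 4 assignments over {q, w}:
q | w | φ
---------
F | F | F
T | F | F
F | T | F
T | T | F
No assignment makes the formula true.

Unsatisfiable.


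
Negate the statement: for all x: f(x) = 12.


¬(for all x: φ) = there exists x: ¬φ, and ¬(there exists x: φ) = for all x: ¬φ.
Apply to the universal statement.

there exists x: NOT(f(x) = 12)


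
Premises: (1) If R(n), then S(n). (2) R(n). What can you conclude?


Modus ponens: from (P → Q) and P, infer Q.
P = 'R(n)' is asserted, and P → Q holds, so Q follows.

S(n).


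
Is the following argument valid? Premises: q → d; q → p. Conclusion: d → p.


This is (no valid rule). There exist truth assignments where the premises are all true but the conclusion is false.

Invalid.


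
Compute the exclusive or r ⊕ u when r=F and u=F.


Exclusive or is true when exactly one operand is true.
Substitute: r=F, u=F.
F ⊕ F evaluates to F.

F


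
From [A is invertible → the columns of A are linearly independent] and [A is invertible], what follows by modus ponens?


Modus ponens: from (P → Q) and P, infer Q.
P = 'A is invertible' is asserted, and P → Q holds, so Q follows.

the columns of A are linearly independent.


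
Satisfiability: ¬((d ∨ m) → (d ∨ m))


Check all 4 assignments over {d, m}:
d | m | φ
---------
F | F | F
T | F | F
F | T | F
T | T | F
No assignment makes the formula true.

Unsatisfiable.


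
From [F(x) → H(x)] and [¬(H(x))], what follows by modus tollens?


Modus tollens: from (P → Q) and ¬Q, infer ¬P.
Q = 'H(x)' is denied; since P → Q, P must also fail.

Not (F(x)).


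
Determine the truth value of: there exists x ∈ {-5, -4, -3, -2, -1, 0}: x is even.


Evaluate the predicate on each element: -5:F, -4:T, -3:F, -2:T, -1:F, 0:T.
Witness x = -4 satisfies the predicate.

T


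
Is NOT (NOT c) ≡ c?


Compare truth tables:
c | φ | ψ
---------
F | F | F
T | T | T
The columns φ and ψ agree on every row.

Yes, they are logically equivalent.


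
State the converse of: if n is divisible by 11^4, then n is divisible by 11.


The converse of (P → Q) is (Q → P). It is not in general equivalent to the original.
Here P = 'n is divisible by 11^4' and Q = 'n is divisible by 11'.

If n is divisible by 11, then n is divisible by 11^4.


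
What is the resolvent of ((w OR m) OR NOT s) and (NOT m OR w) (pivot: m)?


The clauses contain complementary literals m and NOTm.
Resolution eliminates this pair and disjoins the remaining literals (merging duplicates).

(w OR NOT s)


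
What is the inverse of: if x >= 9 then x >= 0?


The inverse of (P → Q) is (¬P → ¬Q). It is equivalent to the converse, not to the original.
Here P = 'x >= 9' and Q = 'x >= 0'.

If not (x >= 9), then not (x >= 0).


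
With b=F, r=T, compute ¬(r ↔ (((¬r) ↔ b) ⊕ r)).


Substitute b=F, r=T:
¬r = F
(¬r) ↔ b = F ↔ F = T
((¬r) ↔ b) ⊕ r = T ⊕ T = F
r ↔ (((¬r) ↔ b) ⊕ r) = T ↔ F = F
¬(r ↔ (((¬r) ↔ b) ⊕ r)) = T

T


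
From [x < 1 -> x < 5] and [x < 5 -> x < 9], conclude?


Hypothetical syllogism: from (P → Q) and (Q → R), infer (P → R).
Chain the two implications through the shared middle term 'x < 5'.

x < 1 -> x < 9


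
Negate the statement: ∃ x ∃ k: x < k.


Negation flips each quantifier (∀↔∃) and negates the inner predicate.
¬(∃ x ∃ k: φ) = ∀ x ∀ k: ¬φ.

∀ x ∀ k: ¬(x < k)


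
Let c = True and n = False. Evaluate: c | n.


Disjunction is false only when both operands are false.
Substitute: c=True, n=False.
True | False evaluates to True.

True


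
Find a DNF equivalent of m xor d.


Step 1: m ⊕ d is true exactly when they disagree: (m ∧ ¬d) ∨ (¬m ∧ d).

(m & (~d)) | ((~m) & d)


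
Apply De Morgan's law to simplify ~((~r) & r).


De Morgan: the negation of a conjunction is the disjunction of the negations.
Distribute ~ across &, flipping it to |, and negate each literal.

r | (~r)


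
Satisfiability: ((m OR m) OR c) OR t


Search for a satisfying assignment over {c, m, t}.
Try c=T, m=F, t=F: the formula evaluates to T.
A satisfying assignment exists.

Satisfiable.


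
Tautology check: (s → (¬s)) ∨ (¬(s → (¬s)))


Build the truth table over {s}:
s | φ
-----
F | T
T | T
Every row evaluates to true.

Yes, it is a tautology.


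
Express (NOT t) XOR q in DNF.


Step 1: (¬t) ⊕ q is true exactly when they disagree: ((¬t) ∧ ¬q) ∨ (¬(¬t) ∧ q).
Step 2: Eliminate any double negations (¬¬X = X).

((NOT t) AND (NOT q)) OR (t AND q)


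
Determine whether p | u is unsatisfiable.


Truth table over {p, u}:
p | u | φ
---------
False | False | False
True | False | True
False | True | True
True | True | True
Satisfying assignment at row 2: p=True, u=False gives True.

No, it is not a contradiction.


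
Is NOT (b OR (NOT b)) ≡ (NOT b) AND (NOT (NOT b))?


Compare truth tables:
b | φ | ψ
---------
F | F | F
T | F | F
The columns φ and ψ agree on every row.

Yes, they are logically equivalent.


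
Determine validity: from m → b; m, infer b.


This matches the form of modus ponens: the conclusion follows in every model of the premises.

Valid.


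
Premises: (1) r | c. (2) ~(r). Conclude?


Disjunctive syllogism: from (P ∨ Q) and ¬P, infer Q.
One disjunct, 'r', is ruled out; the other must hold.

c


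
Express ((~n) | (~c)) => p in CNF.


Step 1: Rewrite as ¬((¬n) ∨ (¬c)) ∨ p = (¬(¬n) ∧ ¬(¬c)) ∨ p.
Step 2: Distribute ∨ over ∧.
Step 3: Eliminate any double negations (¬¬X = X).

(n | p) & (c | p)


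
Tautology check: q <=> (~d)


Build the truth table over {d, q}:
d | q | φ
---------
False | False | False
True | False | True
False | True | True
True | True | False
Counterexample at row 1: with d=False, q=False, the formula is False.

No, it is not a tautology.


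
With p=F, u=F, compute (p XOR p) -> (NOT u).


Substitute p=F, u=F:
p XOR p = F XOR F = F
NOT u = T
(p XOR p) -> (NOT u) = F -> T = T

T


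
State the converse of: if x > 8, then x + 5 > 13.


The converse of (P → Q) is (Q → P). It is not in general equivalent to the original.
Here P = 'x > 8' and Q = 'x + 5 > 13'.

If x + 5 > 13, then x > 8.


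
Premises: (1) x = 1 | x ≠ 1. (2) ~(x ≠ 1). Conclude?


Disjunctive syllogism: from (P ∨ Q) and ¬P, infer Q.
One disjunct, 'x ≠ 1', is ruled out; the other must hold.

x = 1


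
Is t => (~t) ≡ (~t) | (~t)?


Compare truth tables:
t | φ | ψ
---------
False | True | True
True | False | False
The columns φ and ψ agree on every row.

Yes, they are logically equivalent.


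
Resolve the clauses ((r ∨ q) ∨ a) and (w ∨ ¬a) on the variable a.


The clauses contain complementary literals a and ¬a.
Resolution eliminates this pair and disjoins the remaining literals (merging duplicates).

((r ∨ q) ∨ w)


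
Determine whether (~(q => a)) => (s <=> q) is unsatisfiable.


Truth table over {a, q, s}:
a | q | s | φ
-------------
False | False | False | True
True | False | False | True
False | True | False | False
True | True | False | True
False | False | True | True
True | False | True | True
False | True | True | True
True | True | True | True
Satisfying assignment at row 1: a=False, q=False, s=False gives True.

No, it is not a contradiction.


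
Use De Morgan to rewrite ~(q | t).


De Morgan: the negation of a disjunction is the conjunction of the negations.
Distribute ~ across |, flipping it to &, and negate each literal.

(~q) & (~t)


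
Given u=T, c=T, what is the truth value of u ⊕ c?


Exclusive or is true when exactly one operand is true.
Substitute: u=T, c=T.
T ⊕ T evaluates to F.

F


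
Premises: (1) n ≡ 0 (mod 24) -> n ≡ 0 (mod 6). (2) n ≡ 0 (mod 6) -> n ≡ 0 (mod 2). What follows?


Hypothetical syllogism: from (P → Q) and (Q → R), infer (P → R).
Chain the two implications through the shared middle term 'n ≡ 0 (mod 6)'.

n ≡ 0 (mod 24) -> n ≡ 0 (mod 2)


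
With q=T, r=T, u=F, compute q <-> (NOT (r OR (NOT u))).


Substitute q=T, r=T, u=F:
NOT u = T
r OR (NOT u) = T OR T = T
NOT (r OR (NOT u)) = F
q <-> (NOT (r OR (NOT u))) = T <-> F = F

F


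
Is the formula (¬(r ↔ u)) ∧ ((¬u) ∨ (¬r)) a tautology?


Build the truth table over {r, u}:
r | u | φ
---------
F | F | F
T | F | T
F | T | T
T | T | F
Counterexample at row 1: with r=F, u=F, the formula is F.

No, it is not a tautology.


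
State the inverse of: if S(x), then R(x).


The inverse of (P → Q) is (¬P → ¬Q). It is equivalent to the converse, not to the original.
Here P = 'S(x)' and Q = 'R(x)'.

If not (S(x)), then not (R(x)).


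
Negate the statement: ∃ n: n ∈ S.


¬(∀ x: φ) = ∃ x: ¬φ, and ¬(∃ x: φ) = ∀ x: ¬φ.
Apply to the existential statement.

∀ n: ¬(n ∈ S)


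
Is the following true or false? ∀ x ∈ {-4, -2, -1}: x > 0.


Evaluate the predicate on each element: -4:F, -2:F, -1:F.
Counterexample x = -4 fails the predicate.

F


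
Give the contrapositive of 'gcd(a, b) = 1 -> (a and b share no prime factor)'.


The contrapositive of (P → Q) is (¬Q → ¬P); it is logically equivalent to the original.
Here P = 'gcd(a, b) = 1' and Q = '(a and b share no prime factor)'.

If not ((a and b share no prime factor)), then not (gcd(a, b) = 1).


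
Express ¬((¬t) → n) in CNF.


Step 1: Rewrite (¬t) → n as ¬(¬t) ∨ n.
Step 2: Negate: ¬(¬(¬t) ∨ n) = (¬t) ∧ ¬n (De Morgan + double negation).

(¬t) ∧ (¬n)


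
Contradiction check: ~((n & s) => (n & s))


Truth table over {n, s}:
n | s | φ
---------
False | False | False
True | False | False
False | True | False
True | True | False
Every row is false.

Yes, it is a contradiction.


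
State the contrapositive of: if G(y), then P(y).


The contrapositive of (P → Q) is (¬Q → ¬P); it is logically equivalent to the original.
Here P = 'G(y)' and Q = 'P(y)'.

If not (P(y)), then not (G(y)).


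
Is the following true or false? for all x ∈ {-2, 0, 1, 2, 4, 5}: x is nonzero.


Evaluate the predicate on each element: -2:T, 0:F, 1:T, 2:T, 4:T, 5:T.
Counterexample x = 0 fails the predicate.

F


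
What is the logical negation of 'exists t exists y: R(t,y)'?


Negation flips each quantifier (∀↔∃) and negates the inner predicate.
¬(exists t exists y: φ) = forall t forall y: ¬φ.

forall t forall y: ~(R(t,y))


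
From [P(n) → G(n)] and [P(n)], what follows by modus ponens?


Modus ponens: from (P → Q) and P, infer Q.
P = 'P(n)' is asserted, and P → Q holds, so Q follows.

G(n).


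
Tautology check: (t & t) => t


Build the truth table over {t}:
t | φ
-----
False | True
True | True
Every row evaluates to true.

Yes, it is a tautology.


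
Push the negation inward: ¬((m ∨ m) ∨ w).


De Morgan: the negation of a disjunction is the conjunction of the negations.
Distribute ¬ across ∨, flipping it to ∧, and negate each literal.

((¬m) ∧ (¬m)) ∧ (¬w)


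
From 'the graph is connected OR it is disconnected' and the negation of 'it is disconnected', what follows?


Disjunctive syllogism: from (P ∨ Q) and ¬P, infer Q.
One disjunct, 'it is disconnected', is ruled out; the other must hold.

the graph is connected


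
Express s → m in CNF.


Step 1: Rewrite s → m as ¬s ∨ m.

(¬s) ∨ m


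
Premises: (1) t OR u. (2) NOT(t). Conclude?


Disjunctive syllogism: from (P ∨ Q) and ¬P, infer Q.
One disjunct, 't', is ruled out; the other must hold.

u


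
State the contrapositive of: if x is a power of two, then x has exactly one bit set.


The contrapositive of (P → Q) is (¬Q → ¬P); it is logically equivalent to the original.
Here P = 'x is a power of two' and Q = 'x has exactly one bit set'.

If not (x has exactly one bit set), then not (x is a power of two).


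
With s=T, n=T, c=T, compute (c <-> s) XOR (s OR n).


Substitute s=T, n=T, c=T:
c <-> s = T <-> T = T
s OR n = T OR T = T
(c <-> s) XOR (s OR n) = T XOR T = F

F


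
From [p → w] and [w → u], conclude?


Hypothetical syllogism: from (P → Q) and (Q → R), infer (P → R).
Chain the two implications through the shared middle term 'w'.

p → u


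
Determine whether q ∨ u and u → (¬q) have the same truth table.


Compare truth tables:
q | u | φ | ψ
-------------
F | F | F | T
T | F | T | T
F | T | T | T
T | T | T | F
They differ at row 1 (q=F, u=F): φ=F but ψ=T.

No, they are not logically equivalent.


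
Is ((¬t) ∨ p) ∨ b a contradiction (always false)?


Truth table over {b, p, t}:
b | p | t | φ
-------------
F | F | F | T
T | F | F | T
F | T | F | T
T | T | F | T
F | F | T | F
T | F | T | T
F | T | T | T
T | T | T | T
Satisfying assignment at row 1: b=F, p=F, t=F gives T.

No, it is not a contradiction.


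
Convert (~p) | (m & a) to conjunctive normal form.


Step 1: Distribute ∨ over ∧: (¬p) ∨ (m ∧ a) = ((¬p) ∨ m) ∧ ((¬p) ∨ a).

((~p) | m) & ((~p) | a)


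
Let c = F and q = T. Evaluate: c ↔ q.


Biconditional is true when both operands have the same truth value.
Substitute: c=F, q=T.
F ↔ T evaluates to F.

F


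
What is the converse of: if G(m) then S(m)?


The converse of (P → Q) is (Q → P). It is not in general equivalent to the original.
Here P = 'G(m)' and Q = 'S(m)'.

If S(m), then G(m).


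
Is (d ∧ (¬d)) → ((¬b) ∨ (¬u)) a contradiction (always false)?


Truth table over {b, d, u}:
b | d | u | φ
-------------
F | F | F | T
T | F | F | T
F | T | F | T
T | T | F | T
F | F | T | T
T | F | T | T
F | T | T | T
T | T | T | T
Satisfying assignment at row 1: b=F, d=F, u=F gives T.

No, it is not a contradiction.


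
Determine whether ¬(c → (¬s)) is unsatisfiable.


Truth table over {c, s}:
c | s | φ
---------
F | F | F
T | F | F
F | T | F
T | T | T
Satisfying assignment at row 4: c=T, s=T gives T.

No, it is not a contradiction.


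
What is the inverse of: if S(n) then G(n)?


The inverse of (P → Q) is (¬P → ¬Q). It is equivalent to the converse, not to the original.
Here P = 'S(n)' and Q = 'G(n)'.

If not (S(n)), then not (G(n)).


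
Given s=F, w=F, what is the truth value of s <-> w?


Biconditional is true when both operands have the same truth value.
Substitute: s=F, w=F.
F <-> F evaluates to T.

T


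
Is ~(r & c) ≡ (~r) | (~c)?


Compare truth tables:
c | r | φ | ψ
-------------
False | False | True | True
True | False | True | True
False | True | True | True
True | True | False | False
The columns φ and ψ agree on every row.

Yes, they are logically equivalent.


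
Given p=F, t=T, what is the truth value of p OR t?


Disjunction is false only when both operands are false.
Substitute: p=F, t=T.
F OR T evaluates to T.

T


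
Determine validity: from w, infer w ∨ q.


This matches the form of disjunction introduction: the conclusion follows in every model of the premises.

Valid.


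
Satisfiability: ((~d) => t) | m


Search for a satisfying assignment over {d, m, t}.
Try d=True, m=False, t=False: the formula evaluates to True.
A satisfying assignment exists.

Satisfiable.


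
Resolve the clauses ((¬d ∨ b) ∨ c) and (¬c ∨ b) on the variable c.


The clauses contain complementary literals c and ¬c.
Resolution eliminates this pair and disjoins the remaining literals (merging duplicates).

(b ∨ ¬d)


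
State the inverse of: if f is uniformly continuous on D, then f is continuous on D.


The inverse of (P → Q) is (¬P → ¬Q). It is equivalent to the converse, not to the original.
Here P = 'f is uniformly continuous on D' and Q = 'f is continuous on D'.

If not (f is uniformly continuous on D), then not (f is continuous on D).


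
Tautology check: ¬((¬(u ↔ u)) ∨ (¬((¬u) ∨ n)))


Build the truth table over {n, u}:
n | u | φ
---------
F | F | T
T | F | T
F | T | F
T | T | T
Counterexample at row 3: with n=F, u=T, the formula is F.

No, it is not a tautology.


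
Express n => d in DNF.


Step 1: Rewrite n → d as ¬n ∨ d.

(~n) | d


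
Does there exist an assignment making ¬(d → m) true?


Search for a satisfying assignment over {d, m}.
Try d=T, m=F: the formula evaluates to T.
A satisfying assignment exists.

Satisfiable.


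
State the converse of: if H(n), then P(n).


The converse of (P → Q) is (Q → P). It is not in general equivalent to the original.
Here P = 'H(n)' and Q = 'P(n)'.

If P(n), then H(n).


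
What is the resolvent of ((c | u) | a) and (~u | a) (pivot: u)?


The clauses contain complementary literals u and ~u.
Resolution eliminates this pair and disjoins the remaining literals (merging duplicates).

(a | c)


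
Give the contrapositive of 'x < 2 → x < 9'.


The contrapositive of (P → Q) is (¬Q → ¬P); it is logically equivalent to the original.
Here P = 'x < 2' and Q = 'x < 9'.

If not (x < 9), then not (x < 2).


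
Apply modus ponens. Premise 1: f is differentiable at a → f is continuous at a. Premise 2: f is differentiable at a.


Modus ponens: from (P → Q) and P, infer Q.
P = 'f is differentiable at a' is asserted, and P → Q holds, so Q follows.

f is continuous at a.


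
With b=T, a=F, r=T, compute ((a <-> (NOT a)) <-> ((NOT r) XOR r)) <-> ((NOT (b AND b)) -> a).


Substitute b=T, a=F, r=T:
NOT a = T
a <-> (NOT a) = F <-> T = F
NOT r = F
(NOT r) XOR r = F XOR T = T
(a <-> (NOT a)) <-> ((NOT r) XOR r) = F <-> T = F
b AND b = T AND T = T
NOT (b AND b) = F
(NOT (b AND b)) -> a = F -> F = T
((a <-> (NOT a)) <-> ((NOT r) XOR r)) <-> ((NOT (b AND b)) -> a) = F <-> T = F

F


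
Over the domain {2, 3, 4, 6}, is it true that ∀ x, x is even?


Evaluate the predicate on each element: 2:T, 3:F, 4:T, 6:T.
Counterexample x = 3 fails the predicate.

F


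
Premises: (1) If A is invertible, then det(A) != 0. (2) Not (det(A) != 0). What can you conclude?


Modus tollens: from (P → Q) and ¬Q, infer ¬P.
Q = 'det(A) != 0' is denied; since P → Q, P must also fail.

Not (A is invertible).


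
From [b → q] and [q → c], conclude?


Hypothetical syllogism: from (P → Q) and (Q → R), infer (P → R).
Chain the two implications through the shared middle term 'q'.

b → c


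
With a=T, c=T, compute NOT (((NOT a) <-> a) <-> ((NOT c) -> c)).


Substitute a=T, c=T:
NOT a = F
(NOT a) <-> a = F <-> T = F
NOT c = F
(NOT c) -> c = F -> T = T
((NOT a) <-> a) <-> ((NOT c) -> c) = F <-> T = F
NOT (((NOT a) <-> a) <-> ((NOT c) -> c)) = T

T


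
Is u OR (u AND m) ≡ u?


Compare truth tables:
m | u | φ | ψ
-------------
F | F | F | F
T | F | F | F
F | T | T | T
T | T | T | T
The columns φ and ψ agree on every row.

Yes, they are logically equivalent.


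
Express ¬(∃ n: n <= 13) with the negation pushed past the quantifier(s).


¬(∀ x: φ) = ∃ x: ¬φ, and ¬(∃ x: φ) = ∀ x: ¬φ.
Apply to the existential statement.

∀ n: ¬(n <= 13)


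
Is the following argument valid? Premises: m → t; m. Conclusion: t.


This matches the form of modus ponens: the conclusion follows in every model of the premises.

Valid.


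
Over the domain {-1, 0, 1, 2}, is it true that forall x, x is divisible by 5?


Evaluate the predicate on each element: -1:False, 0:True, 1:False, 2:False.
Counterexample x = -1 fails the predicate.

False


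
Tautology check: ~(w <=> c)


Build the truth table over {c, w}:
c | w | φ
---------
False | False | False
True | False | True
False | True | True
True | True | False
Counterexample at row 1: with c=False, w=False, the formula is False.

No, it is not a tautology.


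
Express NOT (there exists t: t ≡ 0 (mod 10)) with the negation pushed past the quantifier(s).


¬(for all x: φ) = there exists x: ¬φ, and ¬(there exists x: φ) = for all x: ¬φ.
Apply to the existential statement.

for all t: NOT(t ≡ 0 (mod 10))


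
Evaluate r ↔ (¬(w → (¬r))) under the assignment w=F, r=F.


Substitute w=F, r=F:
¬r = T
w → (¬r) = F → T = T
¬(w → (¬r)) = F
r ↔ (¬(w → (¬r))) = F ↔ F = T

T


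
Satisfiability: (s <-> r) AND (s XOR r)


Check all 4 assignments over {r, s}:
r | s | φ
---------
F | F | F
T | F | F
F | T | F
T | T | F
No assignment makes the formula true.

Unsatisfiable.


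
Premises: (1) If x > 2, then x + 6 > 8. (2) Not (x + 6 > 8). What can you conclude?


Modus tollens: from (P → Q) and ¬Q, infer ¬P.
Q = 'x + 6 > 8' is denied; since P → Q, P must also fail.

Not (x > 2).


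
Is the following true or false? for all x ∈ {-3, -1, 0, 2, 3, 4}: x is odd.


Evaluate the predicate on each element: -3:T, -1:T, 0:F, 2:F, 3:T, 4:F.
Counterexample x = 0 fails the predicate.

F


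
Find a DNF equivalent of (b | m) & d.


Step 1: Distribute ∧ over ∨: (b ∨ m) ∧ d = (b ∧ d) ∨ (m ∧ d).

(b & d) | (m & d)


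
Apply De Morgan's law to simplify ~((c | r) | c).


De Morgan: the negation of a disjunction is the conjunction of the negations.
Distribute ~ across |, flipping it to &, and negate each literal.

((~c) & (~r)) & (~c)
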